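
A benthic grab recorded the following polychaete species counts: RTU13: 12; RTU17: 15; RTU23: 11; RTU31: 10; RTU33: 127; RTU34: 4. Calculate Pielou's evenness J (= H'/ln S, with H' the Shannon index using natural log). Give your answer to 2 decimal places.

0.59

Total N = 12+15+11+10+127+4 = 179, so the proportions are 0.067, 0.0838, 0.0615, 0.0559, 0.7095, 0.0223 (working shown to 4 dp, full precision carried).
H' = −Σ pᵢ ln pᵢ = −((-0.1812) + (-0.2078) + (-0.1714) + (-0.1612) + (-0.2435) + (-0.0849)) = 1.0500.
With S = 6 species, ln S = 1.7918, so J = 1.0500/1.7918 = 0.5860, i.e. 0.59 to 2 decimal places.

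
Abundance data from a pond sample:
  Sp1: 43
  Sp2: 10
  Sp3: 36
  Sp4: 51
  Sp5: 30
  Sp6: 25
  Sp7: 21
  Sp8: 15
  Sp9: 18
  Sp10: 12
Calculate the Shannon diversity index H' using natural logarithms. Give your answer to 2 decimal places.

2.18

Total N = 43+10+36+51+30+25+21+15+18+12 = 261, so the proportions are 0.1648, 0.0383, 0.1379, 0.1954, 0.1149, 0.0958, 0.0805, 0.0575, 0.069, 0.046 (working shown to 4 dp, full precision carried).
Each pᵢ ln pᵢ term: 0.1648×(-1.8033)=-0.2971, 0.0383×(-3.2619)=-0.1250, 0.1379×(-1.9810)=-0.2732, 0.1954×(-1.6327)=-0.3190, 0.1149×(-2.1633)=-0.2487, 0.0958×(-2.3456)=-0.2247, 0.0805×(-2.5200)=-0.2028, 0.0575×(-2.8565)=-0.1642, 0.069×(-2.6741)=-0.1844, 0.046×(-3.0796)=-0.1416.
Sum = -2.1806, so H' = 2.18.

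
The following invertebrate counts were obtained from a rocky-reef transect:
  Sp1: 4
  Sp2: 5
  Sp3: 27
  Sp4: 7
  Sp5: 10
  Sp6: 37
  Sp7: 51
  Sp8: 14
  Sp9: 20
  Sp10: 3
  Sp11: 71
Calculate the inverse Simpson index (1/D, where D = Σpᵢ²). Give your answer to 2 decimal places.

Total N = 4+5+27+7+10+37+51+14+20+3+71 = 249, so the proportions are 0.016064, 0.02008, 0.108434, 0.028112, 0.040161, 0.148594, 0.204819, 0.056225, 0.080321, 0.012048, 0.285141 (working shown to 6 dp, full precision carried).
D = 0.016064² + 0.02008² + 0.108434² + 0.028112² + 0.040161² + 0.148594² + 0.204819² + 0.056225² + 0.080321² + 0.012048² + 0.285141² = 0.000258 + 0.000403 + 0.011758 + 0.000790 + 0.001613 + 0.022080 + 0.041951 + 0.003161 + 0.006452 + 0.000145 + 0.081305 = 0.169917.
So 1/D = 5.8852, i.e. 5.89 to 2 decimal places.

5.89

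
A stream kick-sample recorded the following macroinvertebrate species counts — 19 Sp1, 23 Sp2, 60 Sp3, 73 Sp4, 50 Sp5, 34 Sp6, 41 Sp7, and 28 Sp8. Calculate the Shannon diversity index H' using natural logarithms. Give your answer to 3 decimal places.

1.988

Total N = 19+23+60+73+50+34+41+28 = 328, so the proportions are 0.05793, 0.07012, 0.18293, 0.22256, 0.15244, 0.10366, 0.125, 0.08537 (working shown to 5 dp, full precision carried).
Each pᵢ ln pᵢ term: 0.05793×(-2.84857)=-0.16501, 0.07012×(-2.65752)=-0.18635, 0.18293×(-1.69867)=-0.31073, 0.22256×(-1.50255)=-0.33441, 0.15244×(-1.88099)=-0.28674, 0.10366×(-2.26665)=-0.23496, 0.125×(-2.07944)=-0.25993, 0.08537×(-2.46081)=-0.21007.
Sum = -1.98819, so H' = 1.988.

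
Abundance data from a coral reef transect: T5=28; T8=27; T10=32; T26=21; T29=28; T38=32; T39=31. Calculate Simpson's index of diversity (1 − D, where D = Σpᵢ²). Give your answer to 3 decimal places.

0.855

Total N = 28+27+32+21+28+32+31 = 199, so the proportions are 0.1407, 0.13568, 0.1608, 0.10553, 0.1407, 0.1608, 0.15578 (working shown to 5 dp, full precision carried).
D = 0.1407² + 0.13568² + 0.1608² + 0.10553² + 0.1407² + 0.1608² + 0.15578² = 0.01980 + 0.01841 + 0.02586 + 0.01114 + 0.01980 + 0.02586 + 0.02427 = 0.14512.
So 1 − D = 0.85488, i.e. 0.855 to 3 decimal places.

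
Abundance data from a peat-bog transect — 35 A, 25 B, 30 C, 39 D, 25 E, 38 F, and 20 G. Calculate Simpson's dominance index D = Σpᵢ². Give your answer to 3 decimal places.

0.150

Total N = 35+25+30+39+25+38+20 = 212, so the proportions are 0.16509, 0.11792, 0.14151, 0.18396, 0.11792, 0.17925, 0.09434 (working shown to 5 dp, full precision carried).
D = 0.16509² + 0.11792² + 0.14151² + 0.18396² + 0.11792² + 0.17925² + 0.09434² = 0.02726 + 0.01391 + 0.02002 + 0.03384 + 0.01391 + 0.03213 + 0.00890 = 0.14996.
To 3 decimal places, D = 0.150.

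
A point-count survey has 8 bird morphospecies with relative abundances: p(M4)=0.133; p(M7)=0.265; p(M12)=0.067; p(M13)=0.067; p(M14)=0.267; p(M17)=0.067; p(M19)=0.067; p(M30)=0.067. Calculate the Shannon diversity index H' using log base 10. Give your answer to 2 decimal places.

Each pᵢ log₁₀ pᵢ term (working shown to 4 dp, full precision carried): 0.133×(-0.8761)=-0.1165, 0.265×(-0.5768)=-0.1528, 0.067×(-1.1739)=-0.0787, 0.067×(-1.1739)=-0.0787, 0.267×(-0.5735)=-0.1531, 0.067×(-1.1739)=-0.0787, 0.067×(-1.1739)=-0.0787, 0.067×(-1.1739)=-0.0787.
Sum = -0.8158, so H' = 0.82.

0.82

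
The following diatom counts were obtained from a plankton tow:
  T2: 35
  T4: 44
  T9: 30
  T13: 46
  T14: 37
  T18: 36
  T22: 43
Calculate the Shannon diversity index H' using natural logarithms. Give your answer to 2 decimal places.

1.94

Total N = 35+44+30+46+37+36+43 = 271, so the proportions are 0.1292, 0.1624, 0.1107, 0.1697, 0.1365, 0.1328, 0.1587 (working shown to 4 dp, full precision carried).
Each pᵢ ln pᵢ term: 0.1292×(-2.0468)=-0.2643, 0.1624×(-1.8179)=-0.2952, 0.1107×(-2.2009)=-0.2436, 0.1697×(-1.7735)=-0.3010, 0.1365×(-1.9912)=-0.2719, 0.1328×(-2.0186)=-0.2682, 0.1587×(-1.8409)=-0.2921.
Sum = -1.9363, so H' = 1.94.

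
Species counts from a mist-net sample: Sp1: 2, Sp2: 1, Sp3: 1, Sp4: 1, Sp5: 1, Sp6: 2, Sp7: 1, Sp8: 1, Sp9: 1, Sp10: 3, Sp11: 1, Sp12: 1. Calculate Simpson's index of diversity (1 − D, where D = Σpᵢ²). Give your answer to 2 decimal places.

0.90

Total N = 2+1+1+1+1+2+1+1+1+3+1+1 = 16, so the proportions are 0.125, 0.0625, 0.0625, 0.0625, 0.0625, 0.125, 0.0625, 0.0625, 0.0625, 0.1875, 0.0625, 0.0625 (working shown to 4 dp, full precision carried).
D = 0.125² + 0.0625² + 0.0625² + 0.0625² + 0.0625² + 0.125² + 0.0625² + 0.0625² + 0.0625² + 0.1875² + 0.0625² + 0.0625² = 0.0156 + 0.0039 + 0.0039 + 0.0039 + 0.0039 + 0.0156 + 0.0039 + 0.0039 + 0.0039 + 0.0352 + 0.0039 + 0.0039 = 0.1016.
So 1 − D = 0.8984, i.e. 0.90 to 2 decimal places.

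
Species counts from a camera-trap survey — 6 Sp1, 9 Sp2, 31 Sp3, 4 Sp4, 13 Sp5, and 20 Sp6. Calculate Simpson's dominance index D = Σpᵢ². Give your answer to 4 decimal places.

0.2414

Total N = 6+9+31+4+13+20 = 83, so the proportions are 0.072289, 0.108434, 0.373494, 0.048193, 0.156627, 0.240964 (working shown to 6 dp, full precision carried).
D = 0.072289² + 0.108434² + 0.373494² + 0.048193² + 0.156627² + 0.240964² = 0.005226 + 0.011758 + 0.139498 + 0.002323 + 0.024532 + 0.058064 = 0.241399.
To 4 decimal places, D = 0.2414.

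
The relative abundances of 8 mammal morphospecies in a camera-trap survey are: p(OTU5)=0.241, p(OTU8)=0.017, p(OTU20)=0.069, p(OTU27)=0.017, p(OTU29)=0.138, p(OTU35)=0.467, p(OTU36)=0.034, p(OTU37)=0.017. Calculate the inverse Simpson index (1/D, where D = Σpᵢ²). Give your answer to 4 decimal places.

3.3113

D = 0.241² + 0.017² + 0.069² + 0.017² + 0.138² + 0.467² + 0.034² + 0.017² = 0.05808100 + 0.00028900 + 0.00476100 + 0.00028900 + 0.01904400 + 0.21808900 + 0.00115600 + 0.00028900 = 0.30199800 (working shown to 8 dp, full precision carried).
So 1/D = 3.311280, i.e. 3.3113 to 4 decimal places.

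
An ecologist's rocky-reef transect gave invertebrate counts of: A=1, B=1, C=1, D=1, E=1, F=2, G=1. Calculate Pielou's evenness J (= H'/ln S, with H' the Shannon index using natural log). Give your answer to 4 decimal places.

Total N = 1+1+1+1+1+2+1 = 8, so the proportions are 0.125, 0.125, 0.125, 0.125, 0.125, 0.25, 0.125 (working shown to 6 dp, full precision carried).
H' = −Σ pᵢ ln pᵢ = −((-0.259930) + (-0.259930) + (-0.259930) + (-0.259930) + (-0.259930) + (-0.346574) + (-0.259930)) = 1.906155.
With S = 7 species, ln S = 1.945910, so J = 1.906155/1.945910 = 0.979570, i.e. 0.9796 to 4 decimal places.

0.9796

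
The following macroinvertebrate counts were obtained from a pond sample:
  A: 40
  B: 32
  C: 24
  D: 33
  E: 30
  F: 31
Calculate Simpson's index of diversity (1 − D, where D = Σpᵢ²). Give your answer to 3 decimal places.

Total N = 40+32+24+33+30+31 = 190, so the proportions are 0.21053, 0.16842, 0.12632, 0.17368, 0.15789, 0.16316 (working shown to 5 dp, full precision carried).
D = 0.21053² + 0.16842² + 0.12632² + 0.17368² + 0.15789² + 0.16316² = 0.04432 + 0.02837 + 0.01596 + 0.03017 + 0.02493 + 0.02662 = 0.17036.
So 1 − D = 0.82964, i.e. 0.830 to 3 decimal places.

0.830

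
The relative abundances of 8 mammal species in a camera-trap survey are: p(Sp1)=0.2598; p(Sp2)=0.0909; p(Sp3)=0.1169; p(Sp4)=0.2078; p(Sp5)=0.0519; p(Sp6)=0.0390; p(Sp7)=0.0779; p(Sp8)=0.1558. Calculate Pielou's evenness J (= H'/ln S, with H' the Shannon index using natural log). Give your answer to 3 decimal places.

0.920

H' = −Σ pᵢ ln pᵢ = −((-0.35017) + (-0.21798) + (-0.25092) + (-0.32649) + (-0.15354) + (-0.12652) + (-0.19883) + (-0.28966)) = 1.91411 (working shown to 5 dp, full precision carried).
With S = 8 species, ln S = 2.07944, so J = 1.91411/2.07944 = 0.92049, i.e. 0.920 to 3 decimal places.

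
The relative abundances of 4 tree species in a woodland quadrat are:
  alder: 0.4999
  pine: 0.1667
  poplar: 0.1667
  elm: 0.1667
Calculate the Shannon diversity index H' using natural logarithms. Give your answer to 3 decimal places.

Each pᵢ ln pᵢ term (working shown to 5 dp, full precision carried): 0.4999×(-0.69335)=-0.34660, 0.1667×(-1.79156)=-0.29865, 0.1667×(-1.79156)=-0.29865, 0.1667×(-1.79156)=-0.29865.
Sum = -1.24256, so H' = 1.243.

1.243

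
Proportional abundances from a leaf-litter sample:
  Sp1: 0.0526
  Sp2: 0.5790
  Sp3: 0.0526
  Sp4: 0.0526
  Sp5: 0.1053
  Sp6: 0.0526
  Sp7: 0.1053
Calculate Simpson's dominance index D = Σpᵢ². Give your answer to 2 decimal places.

D = 0.0526² + 0.579² + 0.0526² + 0.0526² + 0.1053² + 0.0526² + 0.1053² = 0.0028 + 0.3352 + 0.0028 + 0.0028 + 0.0111 + 0.0028 + 0.0111 = 0.3685 (working shown to 4 dp, full precision carried).
To 2 decimal places, D = 0.37.

0.37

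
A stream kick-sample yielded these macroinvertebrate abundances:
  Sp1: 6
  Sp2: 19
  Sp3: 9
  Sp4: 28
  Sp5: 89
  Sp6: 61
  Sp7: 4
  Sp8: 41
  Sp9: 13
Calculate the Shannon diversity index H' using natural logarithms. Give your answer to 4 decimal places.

1.8163

Total N = 6+19+9+28+89+61+4+41+13 = 270, so the proportions are 0.022222, 0.07037, 0.033333, 0.103704, 0.32963, 0.225926, 0.014815, 0.151852, 0.048148 (working shown to 6 dp, full precision carried).
Each pᵢ ln pᵢ term: 0.022222×(-3.806662)=-0.084592, 0.07037×(-2.653983)=-0.186762, 0.033333×(-3.401197)=-0.113373, 0.103704×(-2.266217)=-0.235015, 0.32963×(-1.109786)=-0.365818, 0.225926×(-1.487548)=-0.336076, 0.014815×(-4.212128)=-0.062402, 0.151852×(-1.884850)=-0.286218, 0.048148×(-3.033473)=-0.146056.
Sum = -1.816312, so H' = 1.8163.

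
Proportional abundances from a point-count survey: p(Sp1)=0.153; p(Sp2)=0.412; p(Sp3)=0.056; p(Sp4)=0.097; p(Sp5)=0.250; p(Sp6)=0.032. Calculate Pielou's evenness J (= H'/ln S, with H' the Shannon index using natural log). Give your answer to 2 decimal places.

0.84

H' = −Σ pᵢ ln pᵢ = −((-0.2872) + (-0.3653) + (-0.1614) + (-0.2263) + (-0.3466) + (-0.1101)) = 1.4970 (working shown to 4 dp, full precision carried).
With S = 6 species, ln S = 1.7918, so J = 1.4970/1.7918 = 0.8355, i.e. 0.84 to 2 decimal places.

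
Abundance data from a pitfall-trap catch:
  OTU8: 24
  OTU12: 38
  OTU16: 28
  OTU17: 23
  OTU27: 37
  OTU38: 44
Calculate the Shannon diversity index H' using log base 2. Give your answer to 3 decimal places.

2.543

Total N = 24+38+28+23+37+44 = 194, so the proportions are 0.12371, 0.19588, 0.14433, 0.11856, 0.19072, 0.2268 (working shown to 5 dp, full precision carried).
Each pᵢ log₂ pᵢ term: 0.12371×(-3.01495)=-0.37298, 0.19588×(-2.35199)=-0.46070, 0.14433×(-2.79256)=-0.40305, 0.11856×(-3.07635)=-0.36472, 0.19072×(-2.39046)=-0.45591, 0.2268×(-2.14048)=-0.48547.
Sum = -2.54284, so H' = 2.543.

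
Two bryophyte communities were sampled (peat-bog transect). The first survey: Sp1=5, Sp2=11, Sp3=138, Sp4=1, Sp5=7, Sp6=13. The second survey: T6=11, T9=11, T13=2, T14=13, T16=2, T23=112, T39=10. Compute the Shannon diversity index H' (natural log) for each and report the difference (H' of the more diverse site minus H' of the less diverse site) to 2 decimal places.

0.29

The first survey: N=175, proportions 0.0286, 0.0629, 0.7886, 0.0057, 0.04, 0.0743, giving H' = 0.8142 (working shown to 4 dp, full precision carried).
The second survey: N=161, proportions 0.0683, 0.0683, 0.0124, 0.0807, 0.0124, 0.6957, 0.0621, giving H' = 1.1040.
Difference = |0.8142 − 1.1040| = 0.2898, i.e. 0.29 to 2 decimal places.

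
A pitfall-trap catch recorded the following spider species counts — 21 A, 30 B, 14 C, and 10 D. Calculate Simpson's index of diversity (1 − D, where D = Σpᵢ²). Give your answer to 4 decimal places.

Total N = 21+30+14+10 = 75, so the proportions are 0.28, 0.4, 0.186667, 0.133333 (working shown to 6 dp, full precision carried).
D = 0.28² + 0.4² + 0.186667² + 0.133333² = 0.078400 + 0.160000 + 0.034844 + 0.017778 = 0.291022.
So 1 − D = 0.708978, i.e. 0.7090 to 4 decimal places.

0.7090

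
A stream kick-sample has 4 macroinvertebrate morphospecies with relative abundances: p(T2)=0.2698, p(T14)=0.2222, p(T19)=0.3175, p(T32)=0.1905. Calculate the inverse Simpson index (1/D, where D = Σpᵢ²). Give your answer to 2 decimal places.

3.86

D = 0.2698² + 0.2222² + 0.3175² + 0.1905² = 0.072792 + 0.049373 + 0.100806 + 0.036290 = 0.259261 (working shown to 6 dp, full precision carried).
So 1/D = 3.8571, i.e. 3.86 to 2 decimal places.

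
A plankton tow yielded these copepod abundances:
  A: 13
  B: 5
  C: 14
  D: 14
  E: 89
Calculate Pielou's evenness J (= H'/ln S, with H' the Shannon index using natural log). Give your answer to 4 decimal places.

Total N = 13+5+14+14+89 = 135, so the proportions are 0.096296, 0.037037, 0.103704, 0.103704, 0.659259 (working shown to 6 dp, full precision carried).
H' = −Σ pᵢ ln pᵢ = −((-0.225365) + (-0.122068) + (-0.235015) + (-0.235015) + (-0.274673)) = 1.092136.
With S = 5 species, ln S = 1.609438, so J = 1.092136/1.609438 = 0.678582, i.e. 0.6786 to 4 decimal places.

0.6786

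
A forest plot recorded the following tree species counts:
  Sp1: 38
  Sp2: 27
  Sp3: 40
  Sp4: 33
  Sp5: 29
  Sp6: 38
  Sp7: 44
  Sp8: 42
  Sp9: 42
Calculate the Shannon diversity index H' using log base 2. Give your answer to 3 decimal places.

Total N = 38+27+40+33+29+38+44+42+42 = 333, so the proportions are 0.11411, 0.08108, 0.12012, 0.0991, 0.08709, 0.11411, 0.13213, 0.12613, 0.12613 (working shown to 5 dp, full precision carried).
Each pᵢ log₂ pᵢ term: 0.11411×(-3.13145)=-0.35734, 0.08108×(-3.62449)=-0.29388, 0.12012×(-3.05745)=-0.36726, 0.0991×(-3.33498)=-0.33049, 0.08709×(-3.52140)=-0.30667, 0.11411×(-3.13145)=-0.35734, 0.13213×(-2.91995)=-0.38582, 0.12613×(-2.98706)=-0.37675, 0.12613×(-2.98706)=-0.37675.
Sum = -3.15230, so H' = 3.152.

3.152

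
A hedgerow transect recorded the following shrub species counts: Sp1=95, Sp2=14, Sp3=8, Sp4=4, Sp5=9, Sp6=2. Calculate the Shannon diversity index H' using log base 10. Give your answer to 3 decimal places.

Total N = 95+14+8+4+9+2 = 132, so the proportions are 0.7197, 0.10606, 0.06061, 0.0303, 0.06818, 0.01515 (working shown to 5 dp, full precision carried).
Each pᵢ log₁₀ pᵢ term: 0.7197×(-0.14285)=-0.10281, 0.10606×(-0.97445)=-0.10335, 0.06061×(-1.21748)=-0.07379, 0.0303×(-1.51851)=-0.04602, 0.06818×(-1.16633)=-0.07952, 0.01515×(-1.81954)=-0.02757.
Sum = -0.43305, so H' = 0.433.

0.433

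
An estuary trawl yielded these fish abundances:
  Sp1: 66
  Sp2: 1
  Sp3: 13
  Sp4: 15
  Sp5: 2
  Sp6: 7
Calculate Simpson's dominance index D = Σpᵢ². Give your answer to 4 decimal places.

0.4442

Total N = 66+1+13+15+2+7 = 104, so the proportions are 0.634615, 0.009615, 0.125, 0.144231, 0.019231, 0.067308 (working shown to 6 dp, full precision carried).
D = 0.634615² + 0.009615² + 0.125² + 0.144231² + 0.019231² + 0.067308² = 0.402737 + 0.000092 + 0.015625 + 0.020803 + 0.000370 + 0.004530 = 0.444157.
To 4 decimal places, D = 0.4442.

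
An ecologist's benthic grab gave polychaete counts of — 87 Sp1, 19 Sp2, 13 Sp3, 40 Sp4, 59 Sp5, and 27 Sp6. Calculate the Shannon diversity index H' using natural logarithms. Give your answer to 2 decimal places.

Total N = 87+19+13+40+59+27 = 245, so the proportions are 0.3551, 0.0776, 0.0531, 0.1633, 0.2408, 0.1102 (working shown to 4 dp, full precision carried).
Each pᵢ ln pᵢ term: 0.3551×(-1.0354)=-0.3677, 0.0776×(-2.5568)=-0.1983, 0.0531×(-2.9363)=-0.1558, 0.1633×(-1.8124)=-0.2959, 0.2408×(-1.4237)=-0.3429, 0.1102×(-2.2054)=-0.2430.
Sum = -1.6035, so H' = 1.60.

1.60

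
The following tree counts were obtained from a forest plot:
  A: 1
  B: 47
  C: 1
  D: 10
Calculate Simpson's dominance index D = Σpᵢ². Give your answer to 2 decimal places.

Total N = 1+47+1+10 = 59, so the proportions are 0.0169, 0.7966, 0.0169, 0.1695 (working shown to 4 dp, full precision carried).
D = 0.0169² + 0.7966² + 0.0169² + 0.1695² = 0.0003 + 0.6346 + 0.0003 + 0.0287 = 0.6639.
To 2 decimal places, D = 0.66.

0.66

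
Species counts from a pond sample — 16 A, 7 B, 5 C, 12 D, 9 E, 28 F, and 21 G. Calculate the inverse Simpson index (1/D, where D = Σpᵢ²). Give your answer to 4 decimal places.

Total N = 16+7+5+12+9+28+21 = 98, so the proportions are 0.16326531, 0.07142857, 0.05102041, 0.12244898, 0.09183673, 0.28571429, 0.21428571 (working shown to 8 dp, full precision carried).
D = 0.16326531² + 0.07142857² + 0.05102041² + 0.12244898² + 0.09183673² + 0.28571429² + 0.21428571² = 0.02665556 + 0.00510204 + 0.00260308 + 0.01499375 + 0.00843399 + 0.08163265 + 0.04591837 = 0.18533944.
So 1/D = 5.395506, i.e. 5.3955 to 4 decimal places.

5.3955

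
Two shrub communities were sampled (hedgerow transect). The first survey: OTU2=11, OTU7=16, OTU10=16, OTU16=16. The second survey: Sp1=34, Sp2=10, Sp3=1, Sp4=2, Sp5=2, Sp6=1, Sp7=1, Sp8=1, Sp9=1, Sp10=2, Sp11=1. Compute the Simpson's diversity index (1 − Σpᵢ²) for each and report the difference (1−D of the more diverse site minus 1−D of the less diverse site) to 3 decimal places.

The first survey: N=59, proportions 0.18644, 0.27119, 0.27119, 0.27119, giving 1−D = 0.74461 (working shown to 5 dp, full precision carried).
The second survey: N=56, proportions 0.60714, 0.17857, 0.01786, 0.03571, 0.03571, 0.01786, 0.01786, 0.01786, 0.01786, 0.03571, 0.01786, giving 1−D = 0.59375.
Difference = |0.74461 − 0.59375| = 0.15086, i.e. 0.151 to 3 decimal places.

0.151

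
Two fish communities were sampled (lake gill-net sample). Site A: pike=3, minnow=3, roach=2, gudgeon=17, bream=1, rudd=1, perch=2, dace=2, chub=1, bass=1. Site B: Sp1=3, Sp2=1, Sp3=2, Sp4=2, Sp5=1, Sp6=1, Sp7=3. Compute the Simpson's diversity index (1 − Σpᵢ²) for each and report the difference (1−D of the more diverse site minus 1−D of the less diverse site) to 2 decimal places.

0.13

Site A: N=33, proportions 0.0909, 0.0909, 0.0606, 0.5152, 0.0303, 0.0303, 0.0606, 0.0606, 0.0303, 0.0303, giving 1−D = 0.7034 (working shown to 4 dp, full precision carried).
Site B: N=13, proportions 0.2308, 0.0769, 0.1538, 0.1538, 0.0769, 0.0769, 0.2308, giving 1−D = 0.8284.
Difference = |0.7034 − 0.8284| = 0.1250, i.e. 0.13 to 2 decimal places.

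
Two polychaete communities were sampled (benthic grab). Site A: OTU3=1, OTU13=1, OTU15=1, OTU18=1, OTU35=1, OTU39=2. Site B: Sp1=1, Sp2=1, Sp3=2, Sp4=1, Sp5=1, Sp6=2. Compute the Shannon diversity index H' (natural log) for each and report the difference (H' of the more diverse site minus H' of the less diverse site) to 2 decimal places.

0.02

Site A: N=7, proportions 0.1429, 0.1429, 0.1429, 0.1429, 0.1429, 0.2857, giving H' = 1.7479 (working shown to 4 dp, full precision carried).
Site B: N=8, proportions 0.125, 0.125, 0.25, 0.125, 0.125, 0.25, giving H' = 1.7329.
Difference = |1.7479 − 1.7329| = 0.0150, i.e. 0.02 to 2 decimal places.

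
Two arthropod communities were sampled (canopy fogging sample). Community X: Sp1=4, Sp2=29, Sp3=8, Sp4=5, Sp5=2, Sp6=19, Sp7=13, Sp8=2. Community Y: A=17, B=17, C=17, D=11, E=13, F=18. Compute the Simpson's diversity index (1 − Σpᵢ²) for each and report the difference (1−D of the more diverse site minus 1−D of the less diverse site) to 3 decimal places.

Community X: N=82, proportions 0.04878, 0.35366, 0.09756, 0.06098, 0.02439, 0.23171, 0.15854, 0.02439, giving 1−D = 0.77930 (working shown to 5 dp, full precision carried).
Community Y: N=93, proportions 0.1828, 0.1828, 0.1828, 0.11828, 0.13978, 0.19355, giving 1−D = 0.82877.
Difference = |0.77930 − 0.82877| = 0.04947, i.e. 0.049 to 3 decimal places.

0.049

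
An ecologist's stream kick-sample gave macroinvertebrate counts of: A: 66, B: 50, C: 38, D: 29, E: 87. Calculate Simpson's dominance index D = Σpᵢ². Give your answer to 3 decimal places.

0.229

Total N = 66+50+38+29+87 = 270, so the proportions are 0.24444, 0.18519, 0.14074, 0.10741, 0.32222 (working shown to 5 dp, full precision carried).
D = 0.24444² + 0.18519² + 0.14074² + 0.10741² + 0.32222² = 0.05975 + 0.03429 + 0.01981 + 0.01154 + 0.10383 = 0.22922.
To 3 decimal places, D = 0.229.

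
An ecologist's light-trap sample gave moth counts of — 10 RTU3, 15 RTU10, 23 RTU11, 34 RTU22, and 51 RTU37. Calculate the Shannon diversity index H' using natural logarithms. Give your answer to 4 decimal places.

1.4604

Total N = 10+15+23+34+51 = 133, so the proportions are 0.075188, 0.112782, 0.172932, 0.255639, 0.383459 (working shown to 6 dp, full precision carried).
Each pᵢ ln pᵢ term: 0.075188×(-2.587764)=-0.194569, 0.112782×(-2.182299)=-0.246124, 0.172932×(-1.754855)=-0.303471, 0.255639×(-1.363989)=-0.348689, 0.383459×(-0.958523)=-0.367554.
Sum = -1.460407, so H' = 1.4604.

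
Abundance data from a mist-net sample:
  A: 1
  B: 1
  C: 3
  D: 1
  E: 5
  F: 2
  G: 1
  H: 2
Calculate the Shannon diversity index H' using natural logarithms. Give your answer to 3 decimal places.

Total N = 1+1+3+1+5+2+1+2 = 16, so the proportions are 0.0625, 0.0625, 0.1875, 0.0625, 0.3125, 0.125, 0.0625, 0.125 (working shown to 5 dp, full precision carried).
Each pᵢ ln pᵢ term: 0.0625×(-2.77259)=-0.17329, 0.0625×(-2.77259)=-0.17329, 0.1875×(-1.67398)=-0.31387, 0.0625×(-2.77259)=-0.17329, 0.3125×(-1.16315)=-0.36348, 0.125×(-2.07944)=-0.25993, 0.0625×(-2.77259)=-0.17329, 0.125×(-2.07944)=-0.25993.
Sum = -1.89036, so H' = 1.890.

1.890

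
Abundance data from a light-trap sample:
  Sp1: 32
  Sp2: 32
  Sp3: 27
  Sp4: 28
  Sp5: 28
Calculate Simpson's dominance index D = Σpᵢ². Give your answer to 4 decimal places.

0.2011

Total N = 32+32+27+28+28 = 147, so the proportions are 0.217687, 0.217687, 0.183673, 0.190476, 0.190476 (working shown to 6 dp, full precision carried).
D = 0.217687² + 0.217687² + 0.183673² + 0.190476² + 0.190476² = 0.047388 + 0.047388 + 0.033736 + 0.036281 + 0.036281 = 0.201074.
To 4 decimal places, D = 0.2011.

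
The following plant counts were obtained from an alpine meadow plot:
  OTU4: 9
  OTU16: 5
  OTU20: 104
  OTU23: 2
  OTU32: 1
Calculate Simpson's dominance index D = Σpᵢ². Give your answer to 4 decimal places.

0.7463

Total N = 9+5+104+2+1 = 121, so the proportions are 0.07438, 0.041322, 0.859504, 0.016529, 0.008264 (working shown to 6 dp, full precision carried).
D = 0.07438² + 0.041322² + 0.859504² + 0.016529² + 0.008264² = 0.005532 + 0.001708 + 0.738747 + 0.000273 + 0.000068 = 0.746329.
To 4 decimal places, D = 0.7463.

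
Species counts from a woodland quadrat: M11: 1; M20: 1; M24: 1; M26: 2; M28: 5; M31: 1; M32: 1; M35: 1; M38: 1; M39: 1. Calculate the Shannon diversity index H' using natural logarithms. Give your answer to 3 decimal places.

2.079

Total N = 1+1+1+2+5+1+1+1+1+1 = 15, so the proportions are 0.06667, 0.06667, 0.06667, 0.13333, 0.33333, 0.06667, 0.06667, 0.06667, 0.06667, 0.06667 (working shown to 5 dp, full precision carried).
Each pᵢ ln pᵢ term: 0.06667×(-2.70805)=-0.18054, 0.06667×(-2.70805)=-0.18054, 0.06667×(-2.70805)=-0.18054, 0.13333×(-2.01490)=-0.26865, 0.33333×(-1.09861)=-0.36620, 0.06667×(-2.70805)=-0.18054, 0.06667×(-2.70805)=-0.18054, 0.06667×(-2.70805)=-0.18054, 0.06667×(-2.70805)=-0.18054, 0.06667×(-2.70805)=-0.18054.
Sum = -2.07915, so H' = 2.079.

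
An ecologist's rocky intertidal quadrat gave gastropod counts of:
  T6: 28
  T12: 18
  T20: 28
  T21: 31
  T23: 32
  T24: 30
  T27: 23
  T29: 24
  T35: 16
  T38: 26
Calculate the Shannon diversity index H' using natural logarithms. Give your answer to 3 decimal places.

2.282

Total N = 28+18+28+31+32+30+23+24+16+26 = 256, so the proportions are 0.10938, 0.07031, 0.10938, 0.12109, 0.125, 0.11719, 0.08984, 0.09375, 0.0625, 0.10156 (working shown to 5 dp, full precision carried).
Each pᵢ ln pᵢ term: 0.10938×(-2.21297)=-0.24204, 0.07031×(-2.65481)=-0.18667, 0.10938×(-2.21297)=-0.24204, 0.12109×(-2.11119)=-0.25565, 0.125×(-2.07944)=-0.25993, 0.11719×(-2.14398)=-0.25125, 0.08984×(-2.40968)=-0.21649, 0.09375×(-2.36712)=-0.22192, 0.0625×(-2.77259)=-0.17329, 0.10156×(-2.28708)=-0.23228.
Sum = -2.28156, so H' = 2.282.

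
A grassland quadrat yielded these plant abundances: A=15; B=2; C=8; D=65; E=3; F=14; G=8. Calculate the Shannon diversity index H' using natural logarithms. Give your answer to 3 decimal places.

Total N = 15+2+8+65+3+14+8 = 115, so the proportions are 0.13043, 0.01739, 0.06957, 0.56522, 0.02609, 0.12174, 0.06957 (working shown to 5 dp, full precision carried).
Each pᵢ ln pᵢ term: 0.13043×(-2.03688)=-0.26568, 0.01739×(-4.05178)=-0.07047, 0.06957×(-2.66549)=-0.18543, 0.56522×(-0.57054)=-0.32248, 0.02609×(-3.64632)=-0.09512, 0.12174×(-2.10587)=-0.25637, 0.06957×(-2.66549)=-0.18543.
Sum = -1.38097, so H' = 1.381.

1.381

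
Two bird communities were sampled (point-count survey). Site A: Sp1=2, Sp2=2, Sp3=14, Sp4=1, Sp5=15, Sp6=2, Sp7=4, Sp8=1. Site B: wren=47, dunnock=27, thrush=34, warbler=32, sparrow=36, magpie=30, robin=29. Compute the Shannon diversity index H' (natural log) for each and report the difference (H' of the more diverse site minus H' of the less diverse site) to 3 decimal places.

Site A: N=41, proportions 0.04878, 0.04878, 0.34146, 0.02439, 0.36585, 0.04878, 0.09756, 0.02439, giving H' = 1.58500 (working shown to 5 dp, full precision carried).
Site B: N=235, proportions 0.2, 0.11489, 0.14468, 0.13617, 0.15319, 0.12766, 0.1234, giving H' = 1.93006.
Difference = |1.58500 − 1.93006| = 0.34506, i.e. 0.345 to 3 decimal places.

0.345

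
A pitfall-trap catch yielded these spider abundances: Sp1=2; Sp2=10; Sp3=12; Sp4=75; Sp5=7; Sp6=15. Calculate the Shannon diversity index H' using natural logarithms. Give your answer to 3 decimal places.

Total N = 2+10+12+75+7+15 = 121, so the proportions are 0.01653, 0.08264, 0.09917, 0.61983, 0.05785, 0.12397 (working shown to 5 dp, full precision carried).
Each pᵢ ln pᵢ term: 0.01653×(-4.10264)=-0.06781, 0.08264×(-2.49321)=-0.20605, 0.09917×(-2.31088)=-0.22918, 0.61983×(-0.47830)=-0.29647, 0.05785×(-2.84988)=-0.16487, 0.12397×(-2.08774)=-0.25881.
Sum = -1.22319, so H' = 1.223.

1.223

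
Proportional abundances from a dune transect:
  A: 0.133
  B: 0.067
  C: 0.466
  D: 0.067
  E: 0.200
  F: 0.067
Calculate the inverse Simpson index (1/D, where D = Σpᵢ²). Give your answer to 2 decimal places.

D = 0.133² + 0.067² + 0.466² + 0.067² + 0.2² + 0.067² = 0.017689 + 0.004489 + 0.217156 + 0.004489 + 0.040000 + 0.004489 = 0.288312 (working shown to 6 dp, full precision carried).
So 1/D = 3.4685, i.e. 3.47 to 2 decimal places.

3.47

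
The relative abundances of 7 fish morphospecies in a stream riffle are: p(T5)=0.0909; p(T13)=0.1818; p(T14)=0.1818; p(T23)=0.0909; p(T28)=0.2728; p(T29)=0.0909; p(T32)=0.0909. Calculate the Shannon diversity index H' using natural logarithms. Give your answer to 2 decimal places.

Each pᵢ ln pᵢ term (working shown to 4 dp, full precision carried): 0.0909×(-2.3980)=-0.2180, 0.1818×(-1.7048)=-0.3099, 0.1818×(-1.7048)=-0.3099, 0.0909×(-2.3980)=-0.2180, 0.2728×(-1.2990)=-0.3544, 0.0909×(-2.3980)=-0.2180, 0.0909×(-2.3980)=-0.2180.
Sum = -1.8462, so H' = 1.85.

1.85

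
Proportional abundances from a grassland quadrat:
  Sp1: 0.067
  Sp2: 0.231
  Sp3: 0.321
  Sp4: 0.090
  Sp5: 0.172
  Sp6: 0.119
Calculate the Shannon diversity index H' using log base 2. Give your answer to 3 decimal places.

Each pᵢ log₂ pᵢ term (working shown to 5 dp, full precision carried): 0.067×(-3.89970)=-0.26128, 0.231×(-2.11404)=-0.48834, 0.321×(-1.63935)=-0.52623, 0.09×(-3.47393)=-0.31265, 0.172×(-2.53952)=-0.43680, 0.119×(-3.07097)=-0.36545.
Sum = -2.39075, so H' = 2.391.

2.391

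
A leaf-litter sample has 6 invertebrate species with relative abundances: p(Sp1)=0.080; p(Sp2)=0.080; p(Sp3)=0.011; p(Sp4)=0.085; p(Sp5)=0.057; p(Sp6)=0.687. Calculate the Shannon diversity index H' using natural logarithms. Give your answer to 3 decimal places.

Each pᵢ ln pᵢ term (working shown to 5 dp, full precision carried): 0.08×(-2.52573)=-0.20206, 0.08×(-2.52573)=-0.20206, 0.011×(-4.50986)=-0.04961, 0.085×(-2.46510)=-0.20953, 0.057×(-2.86470)=-0.16329, 0.687×(-0.37542)=-0.25791.
Sum = -1.08446, so H' = 1.084.

1.084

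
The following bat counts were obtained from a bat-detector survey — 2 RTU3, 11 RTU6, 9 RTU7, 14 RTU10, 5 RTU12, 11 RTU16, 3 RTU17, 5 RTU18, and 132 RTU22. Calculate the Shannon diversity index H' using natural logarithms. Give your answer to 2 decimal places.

1.22

Total N = 2+11+9+14+5+11+3+5+132 = 192, so the proportions are 0.0104, 0.0573, 0.0469, 0.0729, 0.026, 0.0573, 0.0156, 0.026, 0.6875 (working shown to 4 dp, full precision carried).
Each pᵢ ln pᵢ term: 0.0104×(-4.5643)=-0.0475, 0.0573×(-2.8596)=-0.1638, 0.0469×(-3.0603)=-0.1435, 0.0729×(-2.6184)=-0.1909, 0.026×(-3.6481)=-0.0950, 0.0573×(-2.8596)=-0.1638, 0.0156×(-4.1589)=-0.0650, 0.026×(-3.6481)=-0.0950, 0.6875×(-0.3747)=-0.2576.
Sum = -1.2222, so H' = 1.22.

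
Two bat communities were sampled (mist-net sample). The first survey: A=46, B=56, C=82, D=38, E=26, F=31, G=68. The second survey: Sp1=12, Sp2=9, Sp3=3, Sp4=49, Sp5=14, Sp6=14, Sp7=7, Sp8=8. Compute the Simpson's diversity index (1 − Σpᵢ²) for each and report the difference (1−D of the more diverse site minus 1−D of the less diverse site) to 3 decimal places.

The first survey: N=347, proportions 0.13256, 0.16138, 0.23631, 0.10951, 0.07493, 0.08934, 0.19597, giving 1−D = 0.83655 (working shown to 5 dp, full precision carried).
The second survey: N=116, proportions 0.10345, 0.07759, 0.02586, 0.42241, 0.12069, 0.12069, 0.06034, 0.06897, giving 1−D = 0.76665.
Difference = |0.83655 − 0.76665| = 0.06990, i.e. 0.070 to 3 decimal places.

0.070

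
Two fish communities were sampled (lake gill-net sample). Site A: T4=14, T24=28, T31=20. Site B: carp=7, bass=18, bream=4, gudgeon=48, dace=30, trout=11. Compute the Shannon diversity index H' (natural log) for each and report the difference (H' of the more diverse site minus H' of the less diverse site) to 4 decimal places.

0.4444

Site A: N=62, proportions 0.225806, 0.451613, 0.322581, giving H' = 1.059986 (working shown to 6 dp, full precision carried).
Site B: N=118, proportions 0.059322, 0.152542, 0.033898, 0.40678, 0.254237, 0.09322, giving H' = 1.504382.
Difference = |1.059986 − 1.504382| = 0.444396, i.e. 0.4444 to 4 decimal places.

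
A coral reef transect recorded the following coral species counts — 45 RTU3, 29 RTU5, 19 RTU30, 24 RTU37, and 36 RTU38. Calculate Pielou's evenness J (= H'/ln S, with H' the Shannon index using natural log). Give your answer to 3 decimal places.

Total N = 45+29+19+24+36 = 153, so the proportions are 0.29412, 0.18954, 0.12418, 0.15686, 0.23529 (working shown to 5 dp, full precision carried).
H' = −Σ pᵢ ln pᵢ = −((-0.35993) + (-0.31524) + (-0.25905) + (-0.29057) + (-0.34045)) = 1.56524.
With S = 5 species, ln S = 1.60944, so J = 1.56524/1.60944 = 0.97254, i.e. 0.973 to 3 decimal places.

0.973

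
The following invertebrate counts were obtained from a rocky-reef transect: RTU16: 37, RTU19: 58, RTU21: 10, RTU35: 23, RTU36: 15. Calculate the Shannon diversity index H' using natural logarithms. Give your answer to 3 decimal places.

Total N = 37+58+10+23+15 = 143, so the proportions are 0.25874, 0.40559, 0.06993, 0.16084, 0.1049 (working shown to 5 dp, full precision carried).
Each pᵢ ln pᵢ term: 0.25874×(-1.35193)=-0.34980, 0.40559×(-0.90240)=-0.36601, 0.06993×(-2.66026)=-0.18603, 0.16084×(-1.82735)=-0.29391, 0.1049×(-2.25479)=-0.23652.
Sum = -1.43227, so H' = 1.432.

1.432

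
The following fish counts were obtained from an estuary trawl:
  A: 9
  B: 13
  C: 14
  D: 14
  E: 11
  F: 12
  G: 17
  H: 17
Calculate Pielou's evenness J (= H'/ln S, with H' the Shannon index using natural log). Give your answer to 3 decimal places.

0.991

Total N = 9+13+14+14+11+12+17+17 = 107, so the proportions are 0.08411, 0.1215, 0.13084, 0.13084, 0.1028, 0.11215, 0.15888, 0.15888 (working shown to 5 dp, full precision carried).
H' = −Σ pᵢ ln pᵢ = −((-0.20823) + (-0.25610) + (-0.26610) + (-0.26610) + (-0.23387) + (-0.24537) + (-0.29228) + (-0.29228)) = 2.06032.
With S = 8 species, ln S = 2.07944, so J = 2.06032/2.07944 = 0.99081, i.e. 0.991 to 3 decimal places.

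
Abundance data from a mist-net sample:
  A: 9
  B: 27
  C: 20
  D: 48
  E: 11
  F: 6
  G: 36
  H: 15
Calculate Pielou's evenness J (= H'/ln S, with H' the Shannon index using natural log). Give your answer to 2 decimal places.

0.91

Total N = 9+27+20+48+11+6+36+15 = 172, so the proportions are 0.0523, 0.157, 0.1163, 0.2791, 0.064, 0.0349, 0.2093, 0.0872 (working shown to 4 dp, full precision carried).
H' = −Σ pᵢ ln pᵢ = −((-0.1544) + (-0.2907) + (-0.2502) + (-0.3562) + (-0.1758) + (-0.1171) + (-0.3273) + (-0.2127)) = 1.8844.
With S = 8 species, ln S = 2.0794, so J = 1.8844/2.0794 = 0.9062, i.e. 0.91 to 2 decimal places.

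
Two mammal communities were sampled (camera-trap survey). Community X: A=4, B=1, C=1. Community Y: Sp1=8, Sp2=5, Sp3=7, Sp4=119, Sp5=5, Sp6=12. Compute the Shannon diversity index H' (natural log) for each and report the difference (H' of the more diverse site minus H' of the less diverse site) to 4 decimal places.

Community X: N=6, proportions 0.666667, 0.166667, 0.166667, giving H' = 0.867563 (working shown to 6 dp, full precision carried).
Community Y: N=156, proportions 0.051282, 0.032051, 0.044872, 0.762821, 0.032051, 0.076923, giving H' = 0.915972.
Difference = |0.867563 − 0.915972| = 0.048409, i.e. 0.0484 to 4 decimal places.

0.0484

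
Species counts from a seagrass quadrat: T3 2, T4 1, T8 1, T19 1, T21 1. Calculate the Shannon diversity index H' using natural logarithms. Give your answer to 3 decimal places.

Total N = 2+1+1+1+1 = 6, so the proportions are 0.33333, 0.16667, 0.16667, 0.16667, 0.16667 (working shown to 5 dp, full precision carried).
Each pᵢ ln pᵢ term: 0.33333×(-1.09861)=-0.36620, 0.16667×(-1.79176)=-0.29863, 0.16667×(-1.79176)=-0.29863, 0.16667×(-1.79176)=-0.29863, 0.16667×(-1.79176)=-0.29863.
Sum = -1.56071, so H' = 1.561.

1.561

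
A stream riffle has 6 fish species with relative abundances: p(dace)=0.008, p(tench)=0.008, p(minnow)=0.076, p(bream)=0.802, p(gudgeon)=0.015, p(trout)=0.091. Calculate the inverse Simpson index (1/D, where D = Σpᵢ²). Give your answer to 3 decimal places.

1.521

D = 0.008² + 0.008² + 0.076² + 0.802² + 0.015² + 0.091² = 0.000064 + 0.000064 + 0.005776 + 0.643204 + 0.000225 + 0.008281 = 0.657614 (working shown to 6 dp, full precision carried).
So 1/D = 1.52065, i.e. 1.521 to 3 decimal places.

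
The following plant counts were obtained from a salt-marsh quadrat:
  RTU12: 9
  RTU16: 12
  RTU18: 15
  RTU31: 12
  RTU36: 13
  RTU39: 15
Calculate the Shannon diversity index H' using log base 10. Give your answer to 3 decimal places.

Total N = 9+12+15+12+13+15 = 76, so the proportions are 0.11842, 0.15789, 0.19737, 0.15789, 0.17105, 0.19737 (working shown to 5 dp, full precision carried).
Each pᵢ log₁₀ pᵢ term: 0.11842×(-0.92657)=-0.10973, 0.15789×(-0.80163)=-0.12657, 0.19737×(-0.70472)=-0.13909, 0.15789×(-0.80163)=-0.12657, 0.17105×(-0.76687)=-0.13118, 0.19737×(-0.70472)=-0.13909.
Sum = -0.77223, so H' = 0.772.

0.772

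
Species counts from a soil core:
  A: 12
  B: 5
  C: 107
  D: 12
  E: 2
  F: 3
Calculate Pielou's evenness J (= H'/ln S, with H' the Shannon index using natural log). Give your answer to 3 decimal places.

Total N = 12+5+107+12+2+3 = 141, so the proportions are 0.08511, 0.03546, 0.75887, 0.08511, 0.01418, 0.02128 (working shown to 5 dp, full precision carried).
H' = −Σ pᵢ ln pᵢ = −((-0.20969) + (-0.11842) + (-0.20939) + (-0.20969) + (-0.06036) + (-0.08192)) = 0.88947.
With S = 6 species, ln S = 1.79176, so J = 0.88947/1.79176 = 0.49642, i.e. 0.496 to 3 decimal places.

0.496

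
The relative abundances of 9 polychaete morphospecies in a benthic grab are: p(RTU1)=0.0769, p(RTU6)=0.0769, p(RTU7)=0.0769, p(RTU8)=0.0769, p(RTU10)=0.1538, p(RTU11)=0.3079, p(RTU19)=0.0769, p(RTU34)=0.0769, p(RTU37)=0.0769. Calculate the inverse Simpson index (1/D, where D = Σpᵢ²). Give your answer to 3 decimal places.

D = 0.0769² + 0.0769² + 0.0769² + 0.0769² + 0.1538² + 0.3079² + 0.0769² + 0.0769² + 0.0769² = 0.0059136 + 0.0059136 + 0.0059136 + 0.0059136 + 0.0236544 + 0.0948024 + 0.0059136 + 0.0059136 + 0.0059136 = 0.1598521 (working shown to 7 dp, full precision carried).
So 1/D = 6.25578, i.e. 6.256 to 3 decimal places.

6.256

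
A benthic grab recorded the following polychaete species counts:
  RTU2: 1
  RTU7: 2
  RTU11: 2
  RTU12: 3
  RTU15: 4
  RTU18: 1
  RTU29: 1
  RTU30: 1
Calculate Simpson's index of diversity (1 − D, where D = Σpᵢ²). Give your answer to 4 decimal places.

Total N = 1+2+2+3+4+1+1+1 = 15, so the proportions are 0.066667, 0.133333, 0.133333, 0.2, 0.266667, 0.066667, 0.066667, 0.066667 (working shown to 6 dp, full precision carried).
D = 0.066667² + 0.133333² + 0.133333² + 0.2² + 0.266667² + 0.066667² + 0.066667² + 0.066667² = 0.004444 + 0.017778 + 0.017778 + 0.040000 + 0.071111 + 0.004444 + 0.004444 + 0.004444 = 0.164444.
So 1 − D = 0.835556, i.e. 0.8356 to 4 decimal places.

0.8356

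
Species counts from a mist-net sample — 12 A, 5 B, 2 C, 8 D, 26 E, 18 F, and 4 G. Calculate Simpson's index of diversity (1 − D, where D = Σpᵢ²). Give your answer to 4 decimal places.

0.7772

Total N = 12+5+2+8+26+18+4 = 75, so the proportions are 0.16, 0.066667, 0.026667, 0.106667, 0.346667, 0.24, 0.053333 (working shown to 6 dp, full precision carried).
D = 0.16² + 0.066667² + 0.026667² + 0.106667² + 0.346667² + 0.24² + 0.053333² = 0.025600 + 0.004444 + 0.000711 + 0.011378 + 0.120178 + 0.057600 + 0.002844 = 0.222756.
So 1 − D = 0.777244, i.e. 0.7772 to 4 decimal places.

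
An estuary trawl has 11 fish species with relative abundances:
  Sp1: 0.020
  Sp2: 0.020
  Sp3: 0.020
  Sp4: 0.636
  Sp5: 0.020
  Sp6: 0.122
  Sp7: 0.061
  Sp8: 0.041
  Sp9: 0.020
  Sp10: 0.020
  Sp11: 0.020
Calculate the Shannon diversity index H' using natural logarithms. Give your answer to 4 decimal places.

Each pᵢ ln pᵢ term (working shown to 6 dp, full precision carried): 0.02×(-3.912023)=-0.078240, 0.02×(-3.912023)=-0.078240, 0.02×(-3.912023)=-0.078240, 0.636×(-0.452557)=-0.287826, 0.02×(-3.912023)=-0.078240, 0.122×(-2.103734)=-0.256656, 0.061×(-2.796881)=-0.170610, 0.041×(-3.194183)=-0.130962, 0.02×(-3.912023)=-0.078240, 0.02×(-3.912023)=-0.078240, 0.02×(-3.912023)=-0.078240.
Sum = -1.393736, so H' = 1.3937.

1.3937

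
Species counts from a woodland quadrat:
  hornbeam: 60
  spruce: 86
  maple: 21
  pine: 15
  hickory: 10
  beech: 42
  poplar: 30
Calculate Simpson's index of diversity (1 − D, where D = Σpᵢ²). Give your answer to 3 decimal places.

0.793

Total N = 60+86+21+15+10+42+30 = 264, so the proportions are 0.22727, 0.32576, 0.07955, 0.05682, 0.03788, 0.15909, 0.11364 (working shown to 5 dp, full precision carried).
D = 0.22727² + 0.32576² + 0.07955² + 0.05682² + 0.03788² + 0.15909² + 0.11364² = 0.05165 + 0.10612 + 0.00633 + 0.00323 + 0.00143 + 0.02531 + 0.01291 = 0.20698.
So 1 − D = 0.79302, i.e. 0.793 to 3 decimal places.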